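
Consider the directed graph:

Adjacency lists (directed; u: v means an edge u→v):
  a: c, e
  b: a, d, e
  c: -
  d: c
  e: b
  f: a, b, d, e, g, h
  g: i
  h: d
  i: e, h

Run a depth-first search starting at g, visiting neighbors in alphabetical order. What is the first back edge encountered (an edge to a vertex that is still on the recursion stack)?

DFS from g (visiting neighbors in alphabetical order); mark gray on enter, black on exit:
g gray
  i gray
    e gray
      b gray
        a gray
          c gray
          c black
          a→e: e is gray → back edge
First back edge: a → e.

a→e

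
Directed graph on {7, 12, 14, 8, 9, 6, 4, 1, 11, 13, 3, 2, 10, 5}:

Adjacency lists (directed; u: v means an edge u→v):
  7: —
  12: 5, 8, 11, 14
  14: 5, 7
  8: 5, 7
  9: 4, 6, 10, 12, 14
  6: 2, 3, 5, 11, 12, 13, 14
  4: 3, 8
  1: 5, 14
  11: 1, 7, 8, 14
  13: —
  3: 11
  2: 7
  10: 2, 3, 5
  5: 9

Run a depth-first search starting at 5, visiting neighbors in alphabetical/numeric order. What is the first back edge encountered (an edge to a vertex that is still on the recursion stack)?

1->5

DFS from 5 (visiting neighbors in alphabetical/numeric order); mark gray on enter, black on exit:
5 gray
  9 gray
    4 gray
      3 gray
        11 gray
          1 gray
            1→5: 5 is gray → back edge
First back edge: 1 → 5.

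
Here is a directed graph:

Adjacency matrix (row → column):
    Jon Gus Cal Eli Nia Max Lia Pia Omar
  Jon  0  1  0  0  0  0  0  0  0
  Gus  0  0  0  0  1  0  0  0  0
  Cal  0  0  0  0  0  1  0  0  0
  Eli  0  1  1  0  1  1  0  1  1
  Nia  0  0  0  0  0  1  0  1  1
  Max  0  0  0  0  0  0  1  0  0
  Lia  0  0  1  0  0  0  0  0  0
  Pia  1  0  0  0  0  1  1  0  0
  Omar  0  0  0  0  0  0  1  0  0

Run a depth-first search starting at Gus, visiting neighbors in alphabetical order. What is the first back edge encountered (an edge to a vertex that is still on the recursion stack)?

Cal->Max

DFS from Gus (visiting neighbors in alphabetical order); mark gray on enter, black on exit:
Gus gray
  Nia gray
    Max gray
      Lia gray
        Cal gray
          Cal→Max: Max is gray → back edge
First back edge: Cal → Max.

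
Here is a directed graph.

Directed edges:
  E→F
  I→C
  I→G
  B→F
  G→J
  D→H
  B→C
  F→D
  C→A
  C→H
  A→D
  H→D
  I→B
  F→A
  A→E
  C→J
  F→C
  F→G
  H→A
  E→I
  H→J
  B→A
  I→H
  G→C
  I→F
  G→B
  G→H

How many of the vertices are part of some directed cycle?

9

A vertex is on a directed cycle iff it belongs to a strongly connected component of size ≥ 2 (or has a self-loop).
The vertices on cycles are {A, B, C, D, E, F, G, H, I} — 9 in total.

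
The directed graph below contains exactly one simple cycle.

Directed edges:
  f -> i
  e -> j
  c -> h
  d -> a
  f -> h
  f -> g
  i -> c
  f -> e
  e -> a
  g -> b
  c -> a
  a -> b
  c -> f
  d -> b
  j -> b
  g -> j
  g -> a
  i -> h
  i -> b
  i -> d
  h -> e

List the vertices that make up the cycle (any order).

c, f, i

DFS with gray/black marking from f:
f gray
  e gray
    j gray
      b gray
      b black
    j black
    a gray
      a→b: b black — skip
    a black
  e black
  h gray
    h→e: e black — skip
  h black
  g gray
    g→j: j black — skip
    g→a: a black — skip
    g→b: b black — skip
  g black
  i gray
    d gray
      d→a: a black — skip
      d→b: b black — skip
    d black
    i→h: h black — skip
    i→b: b black — skip
    c gray
      c→h: h black — skip
      c→a: a black — skip
      c→f: f is gray → back edge
Back edge closes the cycle f → i → c → f; its vertices are {c, f, i}.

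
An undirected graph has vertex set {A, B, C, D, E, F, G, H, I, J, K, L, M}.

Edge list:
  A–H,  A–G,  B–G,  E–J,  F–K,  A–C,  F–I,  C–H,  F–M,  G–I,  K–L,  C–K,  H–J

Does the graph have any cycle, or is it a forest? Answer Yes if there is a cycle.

DFS, tracking each vertex's parent; an edge to a visited non-parent vertex closes a cycle.
Start from L:
visit L (parent –)
  visit K (parent L)
    K–L: parent, skip
    visit C (parent K)
      visit H (parent C)
        visit J (parent H)
          J–H: parent, skip
          visit E (parent J)
            E–J: parent, skip
        visit A (parent H)
          A–C: C visited and ≠ parent → cycle
Cycle: C – H – A – C.

Yes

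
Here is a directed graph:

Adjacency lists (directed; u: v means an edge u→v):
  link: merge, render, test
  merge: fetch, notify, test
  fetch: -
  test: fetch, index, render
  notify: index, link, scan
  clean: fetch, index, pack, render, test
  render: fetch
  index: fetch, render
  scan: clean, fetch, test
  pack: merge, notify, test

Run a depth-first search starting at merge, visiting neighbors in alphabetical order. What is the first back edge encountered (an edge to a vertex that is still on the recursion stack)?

link→merge

DFS from merge (visiting neighbors in alphabetical order); mark gray on enter, black on exit:
merge gray
  fetch gray
  fetch black
  notify gray
    index gray
      index→fetch: fetch black — skip
      render gray
        render→fetch: fetch black — skip
      render black
    index black
    link gray
      link→merge: merge is gray → back edge
First back edge: link → merge.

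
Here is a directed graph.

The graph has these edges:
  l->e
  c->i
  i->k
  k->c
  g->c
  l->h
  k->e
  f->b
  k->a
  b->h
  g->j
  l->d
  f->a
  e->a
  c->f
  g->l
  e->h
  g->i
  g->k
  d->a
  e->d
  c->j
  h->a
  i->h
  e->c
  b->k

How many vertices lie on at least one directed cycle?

6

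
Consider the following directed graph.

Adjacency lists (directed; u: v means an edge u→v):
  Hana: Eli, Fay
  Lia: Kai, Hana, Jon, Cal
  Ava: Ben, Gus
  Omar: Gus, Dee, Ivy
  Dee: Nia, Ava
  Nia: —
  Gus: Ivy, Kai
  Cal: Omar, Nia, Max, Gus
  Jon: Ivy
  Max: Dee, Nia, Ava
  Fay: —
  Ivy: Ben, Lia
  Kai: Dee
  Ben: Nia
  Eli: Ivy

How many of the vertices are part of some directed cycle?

A vertex is on a directed cycle iff it belongs to a strongly connected component of size ≥ 2 (or has a self-loop).
The vertices on cycles are {Ava, Cal, Dee, Eli, Gus, Ivy, Jon, Kai, Lia, Max, Hana, Omar} — 12 in total.

12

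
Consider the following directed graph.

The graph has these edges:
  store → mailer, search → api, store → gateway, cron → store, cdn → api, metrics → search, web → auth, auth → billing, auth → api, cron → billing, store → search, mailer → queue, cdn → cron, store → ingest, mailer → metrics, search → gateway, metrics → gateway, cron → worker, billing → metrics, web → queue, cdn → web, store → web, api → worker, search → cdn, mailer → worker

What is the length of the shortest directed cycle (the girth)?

4

For each vertex v, BFS finds the shortest path from v back to v.
The shortest such closed walk is store → search → cdn → cron → store, length 4.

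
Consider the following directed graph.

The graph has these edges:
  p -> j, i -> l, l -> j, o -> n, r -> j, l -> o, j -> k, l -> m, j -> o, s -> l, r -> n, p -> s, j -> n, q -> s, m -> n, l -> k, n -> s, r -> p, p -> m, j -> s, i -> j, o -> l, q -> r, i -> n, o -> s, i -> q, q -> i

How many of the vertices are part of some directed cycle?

A vertex is on a directed cycle iff it belongs to a strongly connected component of size ≥ 2 (or has a self-loop).
The vertices on cycles are {i, j, l, m, n, o, q, s} — 8 in total.

8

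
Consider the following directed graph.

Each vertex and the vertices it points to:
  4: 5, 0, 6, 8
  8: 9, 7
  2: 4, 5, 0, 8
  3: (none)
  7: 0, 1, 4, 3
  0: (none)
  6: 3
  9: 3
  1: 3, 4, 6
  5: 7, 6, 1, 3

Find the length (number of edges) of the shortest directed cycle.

For each vertex v, BFS finds the shortest path from v back to v.
The shortest such closed walk is 8 → 7 → 4 → 8, length 3.

3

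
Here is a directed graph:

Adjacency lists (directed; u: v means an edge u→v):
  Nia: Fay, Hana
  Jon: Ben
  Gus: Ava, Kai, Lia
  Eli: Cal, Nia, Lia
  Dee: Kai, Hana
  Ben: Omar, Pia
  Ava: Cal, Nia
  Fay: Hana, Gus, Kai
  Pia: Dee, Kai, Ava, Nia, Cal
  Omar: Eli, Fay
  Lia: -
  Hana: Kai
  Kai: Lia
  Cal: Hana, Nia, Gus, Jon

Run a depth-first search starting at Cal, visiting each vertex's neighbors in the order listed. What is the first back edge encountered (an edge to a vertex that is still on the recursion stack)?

Ava->Cal

DFS from Cal (visiting each vertex's neighbors in the order listed); mark gray on enter, black on exit:
Cal gray
  Hana gray
    Kai gray
      Lia gray
      Lia black
    Kai black
  Hana black
  Nia gray
    Fay gray
      Fay→Hana: Hana black — skip
      Gus gray
        Ava gray
          Ava→Cal: Cal is gray → back edge
First back edge: Ava → Cal.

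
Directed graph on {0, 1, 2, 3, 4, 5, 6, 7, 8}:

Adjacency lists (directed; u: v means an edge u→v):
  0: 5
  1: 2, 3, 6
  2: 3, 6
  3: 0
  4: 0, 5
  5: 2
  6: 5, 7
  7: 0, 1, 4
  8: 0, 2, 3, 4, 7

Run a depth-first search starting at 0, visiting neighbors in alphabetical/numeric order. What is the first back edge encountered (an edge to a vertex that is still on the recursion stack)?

3→0

DFS from 0 (visiting neighbors in alphabetical/numeric order); mark gray on enter, black on exit:
0 gray
  5 gray
    2 gray
      3 gray
        3→0: 0 is gray → back edge
First back edge: 3 → 0.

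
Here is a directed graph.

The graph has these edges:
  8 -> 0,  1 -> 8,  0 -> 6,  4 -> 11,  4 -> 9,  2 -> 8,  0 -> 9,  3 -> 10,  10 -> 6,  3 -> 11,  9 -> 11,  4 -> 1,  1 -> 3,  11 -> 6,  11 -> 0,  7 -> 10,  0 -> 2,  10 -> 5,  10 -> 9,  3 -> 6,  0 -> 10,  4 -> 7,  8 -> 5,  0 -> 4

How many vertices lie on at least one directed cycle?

10

A vertex is on a directed cycle iff it belongs to a strongly connected component of size ≥ 2 (or has a self-loop).
The vertices on cycles are {0, 1, 2, 3, 4, 7, 8, 9, 10, 11} — 10 in total.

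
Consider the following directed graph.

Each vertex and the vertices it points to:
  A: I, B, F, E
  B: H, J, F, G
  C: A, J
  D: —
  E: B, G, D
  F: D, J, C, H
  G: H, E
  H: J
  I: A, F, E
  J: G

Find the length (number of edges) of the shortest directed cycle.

2

For each vertex v, BFS finds the shortest path from v back to v.
The shortest such closed walk is A → I → A, length 2.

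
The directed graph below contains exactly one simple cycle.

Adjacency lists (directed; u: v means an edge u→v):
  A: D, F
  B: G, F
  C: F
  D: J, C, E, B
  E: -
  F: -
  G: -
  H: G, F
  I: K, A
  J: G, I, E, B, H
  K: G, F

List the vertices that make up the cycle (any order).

A, D, I, J

DFS with gray/black marking from D:
D gray
  J gray
    G gray
    G black
    I gray
      K gray
        K→G: G black — skip
        F gray
        F black
      K black
      A gray
        A→D: D is gray → back edge
Back edge closes the cycle D → J → I → A → D; its vertices are {A, D, I, J}.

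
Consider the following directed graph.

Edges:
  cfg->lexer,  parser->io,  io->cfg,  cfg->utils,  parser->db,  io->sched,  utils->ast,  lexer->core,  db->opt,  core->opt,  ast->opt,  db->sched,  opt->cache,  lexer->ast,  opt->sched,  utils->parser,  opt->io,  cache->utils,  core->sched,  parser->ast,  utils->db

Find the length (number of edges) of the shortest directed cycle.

4

For each vertex v, BFS finds the shortest path from v back to v.
The shortest such closed walk is cfg → utils → parser → io → cfg, length 4.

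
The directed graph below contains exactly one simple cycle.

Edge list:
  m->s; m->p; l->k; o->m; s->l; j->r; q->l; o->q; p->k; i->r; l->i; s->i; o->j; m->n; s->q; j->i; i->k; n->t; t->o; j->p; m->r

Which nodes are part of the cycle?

m, n, o, t

DFS with gray/black marking from o:
o gray
  j gray
    i gray
      k gray
      k black
      r gray
      r black
    i black
    p gray
      p→k: k black — skip
    p black
    j→r: r black — skip
  j black
  m gray
    m→p: p black — skip
    s gray
      q gray
        l gray
          l→k: k black — skip
          l→i: i black — skip
        l black
      q black
      s→i: i black — skip
      s→l: l black — skip
    s black
    n gray
      t gray
        t→o: o is gray → back edge
Back edge closes the cycle o → m → n → t → o; its vertices are {m, n, o, t}.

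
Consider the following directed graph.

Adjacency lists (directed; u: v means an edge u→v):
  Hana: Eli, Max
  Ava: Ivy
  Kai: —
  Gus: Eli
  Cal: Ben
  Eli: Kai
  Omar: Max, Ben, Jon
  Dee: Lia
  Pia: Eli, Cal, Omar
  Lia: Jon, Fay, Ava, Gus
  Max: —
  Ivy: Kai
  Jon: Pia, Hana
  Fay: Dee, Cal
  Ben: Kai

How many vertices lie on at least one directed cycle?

6

A vertex is on a directed cycle iff it belongs to a strongly connected component of size ≥ 2 (or has a self-loop).
The vertices on cycles are {Dee, Fay, Jon, Lia, Pia, Omar} — 6 in total.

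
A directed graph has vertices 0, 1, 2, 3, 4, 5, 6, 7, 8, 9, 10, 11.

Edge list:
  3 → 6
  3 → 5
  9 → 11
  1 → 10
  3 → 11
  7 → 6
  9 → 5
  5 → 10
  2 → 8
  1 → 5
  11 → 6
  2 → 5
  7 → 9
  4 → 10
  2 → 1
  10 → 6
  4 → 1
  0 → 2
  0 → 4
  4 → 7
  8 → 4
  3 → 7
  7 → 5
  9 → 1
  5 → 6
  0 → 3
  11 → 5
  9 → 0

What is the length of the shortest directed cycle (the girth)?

4

For each vertex v, BFS finds the shortest path from v back to v.
The shortest such closed walk is 9 → 0 → 3 → 7 → 9, length 4.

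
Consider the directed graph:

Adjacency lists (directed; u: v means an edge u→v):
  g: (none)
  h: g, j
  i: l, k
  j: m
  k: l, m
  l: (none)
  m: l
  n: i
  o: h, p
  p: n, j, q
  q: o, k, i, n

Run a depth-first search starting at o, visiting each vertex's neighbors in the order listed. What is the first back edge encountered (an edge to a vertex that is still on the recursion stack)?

DFS from o (visiting each vertex's neighbors in the order listed); mark gray on enter, black on exit:
o gray
  h gray
    g gray
    g black
    j gray
      m gray
        l gray
        l black
      m black
    j black
  h black
  p gray
    n gray
      i gray
        i→l: l black — skip
        k gray
          k→l: l black — skip
          k→m: m black — skip
        k black
      i black
    n black
    p→j: j black — skip
    q gray
      q→o: o is gray → back edge
First back edge: q → o.

q→o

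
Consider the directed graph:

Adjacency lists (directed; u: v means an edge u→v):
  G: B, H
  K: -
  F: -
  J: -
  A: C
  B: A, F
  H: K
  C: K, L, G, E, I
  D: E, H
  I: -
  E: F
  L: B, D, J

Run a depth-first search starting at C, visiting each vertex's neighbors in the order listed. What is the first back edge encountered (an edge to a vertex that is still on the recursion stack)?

A->C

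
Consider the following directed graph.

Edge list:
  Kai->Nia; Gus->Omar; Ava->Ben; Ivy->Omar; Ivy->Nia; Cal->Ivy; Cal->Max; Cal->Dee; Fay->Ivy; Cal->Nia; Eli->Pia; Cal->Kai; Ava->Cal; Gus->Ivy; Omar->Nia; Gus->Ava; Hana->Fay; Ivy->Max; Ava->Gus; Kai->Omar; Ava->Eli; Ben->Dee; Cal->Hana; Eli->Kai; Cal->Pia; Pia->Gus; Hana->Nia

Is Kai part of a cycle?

Kai lies on a cycle iff there is a path from Kai back to itself.
Exploring from Kai, it never reaches itself; equivalently, its strongly connected component is a singleton.

No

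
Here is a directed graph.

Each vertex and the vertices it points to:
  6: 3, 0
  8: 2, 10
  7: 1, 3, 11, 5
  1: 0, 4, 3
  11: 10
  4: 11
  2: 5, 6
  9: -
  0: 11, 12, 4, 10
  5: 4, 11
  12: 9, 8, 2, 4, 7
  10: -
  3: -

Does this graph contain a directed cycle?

DFS with white/gray/black marking, starting from 6:
6 gray
  3 gray
  3 black
  0 gray
    11 gray
      10 gray
      10 black
    11 black
    12 gray
      9 gray
      9 black
      8 gray
        2 gray
          5 gray
            4 gray
              4→11: 11 black — skip
            4 black
            5→11: 11 black — skip
          5 black
          2→6: 6 is gray → back edge
Back edge found, so a cycle exists: 6 → 0 → 12 → 8 → 2 → 6.

Yes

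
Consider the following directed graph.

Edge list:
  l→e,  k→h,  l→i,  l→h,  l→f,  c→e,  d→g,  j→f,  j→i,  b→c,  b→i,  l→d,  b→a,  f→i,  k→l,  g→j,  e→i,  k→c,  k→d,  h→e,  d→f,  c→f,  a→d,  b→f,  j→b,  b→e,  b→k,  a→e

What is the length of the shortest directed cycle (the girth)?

For each vertex v, BFS finds the shortest path from v back to v.
The shortest such closed walk is b → a → d → g → j → b, length 5.

5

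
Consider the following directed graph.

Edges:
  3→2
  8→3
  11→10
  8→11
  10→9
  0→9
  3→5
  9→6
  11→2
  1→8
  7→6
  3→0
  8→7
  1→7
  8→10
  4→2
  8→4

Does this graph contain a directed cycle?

DFS with white/gray/black marking, starting from 8:
8 gray
  11 gray
    2 gray
    2 black
    10 gray
      9 gray
        6 gray
        6 black
      9 black
    10 black
  11 black
  8→10: 10 black — skip
  7 gray
    7→6: 6 black — skip
  7 black
  3 gray
    5 gray
    5 black
    0 gray
      0→9: 9 black — skip
    0 black
    3→2: 2 black — skip
  3 black
  4 gray
    4→2: 2 black — skip
  4 black
8 black
1 gray
  1→7: 7 black — skip
  1→8: 8 black — skip
1 black
Every edge goes to a white or black vertex — no back edge, so the graph is acyclic.

No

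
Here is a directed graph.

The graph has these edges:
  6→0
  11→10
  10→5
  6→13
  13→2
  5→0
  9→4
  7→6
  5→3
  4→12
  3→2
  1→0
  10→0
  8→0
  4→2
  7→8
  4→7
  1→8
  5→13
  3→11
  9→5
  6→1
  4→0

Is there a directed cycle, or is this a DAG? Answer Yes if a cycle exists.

DFS with white/gray/black marking, starting from 6:
6 gray
  13 gray
    2 gray
    2 black
  13 black
  1 gray
    8 gray
      0 gray
      0 black
    8 black
    1→0: 0 black — skip
  1 black
  6→0: 0 black — skip
6 black
3 gray
  3→2: 2 black — skip
  11 gray
    10 gray
      5 gray
        5→0: 0 black — skip
        5→13: 13 black — skip
        5→3: 3 is gray → back edge
Back edge found, so a cycle exists: 3 → 11 → 10 → 5 → 3.

Yes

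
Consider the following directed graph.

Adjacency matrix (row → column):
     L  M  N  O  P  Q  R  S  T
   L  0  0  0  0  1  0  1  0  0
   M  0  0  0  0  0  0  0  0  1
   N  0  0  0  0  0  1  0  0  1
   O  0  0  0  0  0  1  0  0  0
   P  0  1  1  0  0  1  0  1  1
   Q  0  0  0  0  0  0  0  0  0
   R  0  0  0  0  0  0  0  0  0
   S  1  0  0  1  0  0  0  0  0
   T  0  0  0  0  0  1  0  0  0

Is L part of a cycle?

Yes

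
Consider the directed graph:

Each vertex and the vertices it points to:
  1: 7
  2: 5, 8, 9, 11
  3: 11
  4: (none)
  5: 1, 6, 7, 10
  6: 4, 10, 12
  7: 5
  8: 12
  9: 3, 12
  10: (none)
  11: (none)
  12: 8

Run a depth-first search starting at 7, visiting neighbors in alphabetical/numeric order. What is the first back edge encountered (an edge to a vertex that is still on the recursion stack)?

DFS from 7 (visiting neighbors in alphabetical/numeric order); mark gray on enter, black on exit:
7 gray
  5 gray
    1 gray
      1→7: 7 is gray → back edge
First back edge: 1 → 7.

1→7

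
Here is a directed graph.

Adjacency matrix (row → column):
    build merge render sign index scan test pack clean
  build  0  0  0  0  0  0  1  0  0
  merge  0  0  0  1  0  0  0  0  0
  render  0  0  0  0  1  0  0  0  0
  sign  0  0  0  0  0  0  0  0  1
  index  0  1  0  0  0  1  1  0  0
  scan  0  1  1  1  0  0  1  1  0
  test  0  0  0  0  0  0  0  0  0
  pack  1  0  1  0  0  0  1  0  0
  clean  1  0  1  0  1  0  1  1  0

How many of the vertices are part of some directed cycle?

7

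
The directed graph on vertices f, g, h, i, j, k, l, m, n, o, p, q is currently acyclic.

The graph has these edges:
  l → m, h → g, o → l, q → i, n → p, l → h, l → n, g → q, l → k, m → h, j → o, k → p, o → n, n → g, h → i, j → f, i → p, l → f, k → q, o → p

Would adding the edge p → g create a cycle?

Yes

Adding p→g creates a cycle iff g can already reach p.
Path from g: g → q → i → p.
So g → … → p → g is a cycle.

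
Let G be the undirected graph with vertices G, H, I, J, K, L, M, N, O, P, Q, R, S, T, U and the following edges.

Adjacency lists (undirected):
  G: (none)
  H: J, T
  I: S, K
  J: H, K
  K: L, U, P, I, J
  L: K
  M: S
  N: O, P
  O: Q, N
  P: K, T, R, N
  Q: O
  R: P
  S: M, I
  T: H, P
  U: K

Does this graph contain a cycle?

Yes

DFS, tracking each vertex's parent; an edge to a visited non-parent vertex closes a cycle.
Start from O:
visit O (parent –)
  visit Q (parent O)
    Q–O: parent, skip
  visit N (parent O)
    N–O: parent, skip
    visit P (parent N)
      visit K (parent P)
        visit L (parent K)
          L–K: parent, skip
        visit U (parent K)
          U–K: parent, skip
        K–P: parent, skip
        visit I (parent K)
          visit S (parent I)
            visit M (parent S)
              M–S: parent, skip
            S–I: parent, skip
          I–K: parent, skip
        visit J (parent K)
          visit H (parent J)
            H–J: parent, skip
            visit T (parent H)
              T–H: parent, skip
              T–P: P visited and ≠ parent → cycle
Cycle: P – K – J – H – T – P.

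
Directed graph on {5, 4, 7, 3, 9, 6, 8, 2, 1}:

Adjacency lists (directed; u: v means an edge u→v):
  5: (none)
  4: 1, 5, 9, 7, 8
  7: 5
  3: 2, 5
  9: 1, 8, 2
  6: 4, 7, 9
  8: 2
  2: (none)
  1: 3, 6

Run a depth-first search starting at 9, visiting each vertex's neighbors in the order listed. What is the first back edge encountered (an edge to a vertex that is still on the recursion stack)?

DFS from 9 (visiting each vertex's neighbors in the order listed); mark gray on enter, black on exit:
9 gray
  1 gray
    3 gray
      2 gray
      2 black
      5 gray
      5 black
    3 black
    6 gray
      4 gray
        4→1: 1 is gray → back edge
First back edge: 4 → 1.

4->1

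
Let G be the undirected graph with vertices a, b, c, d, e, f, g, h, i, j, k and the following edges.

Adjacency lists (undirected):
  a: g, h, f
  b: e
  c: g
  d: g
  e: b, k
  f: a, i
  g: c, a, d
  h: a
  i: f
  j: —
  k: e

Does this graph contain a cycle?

DFS, tracking each vertex's parent; an edge to a visited non-parent vertex closes a cycle.
Start from g:
visit g (parent –)
  visit c (parent g)
    c–g: parent, skip
  visit a (parent g)
    a–g: parent, skip
    visit h (parent a)
      h–a: parent, skip
    visit f (parent a)
      f–a: parent, skip
      visit i (parent f)
        i–f: parent, skip
  visit d (parent g)
    d–g: parent, skip
visit b (parent –)
  visit e (parent b)
    e–b: parent, skip
    visit k (parent e)
      k–e: parent, skip
visit j (parent –)
No non-parent visited neighbor found — the graph is a forest.

No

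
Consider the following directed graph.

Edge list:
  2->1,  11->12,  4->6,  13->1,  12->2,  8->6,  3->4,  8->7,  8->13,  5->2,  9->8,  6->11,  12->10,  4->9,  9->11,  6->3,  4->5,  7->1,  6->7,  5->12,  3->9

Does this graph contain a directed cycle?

DFS with white/gray/black marking, starting from 8:
8 gray
  6 gray
    7 gray
      1 gray
      1 black
    7 black
    11 gray
      12 gray
        2 gray
          2→1: 1 black — skip
        2 black
        10 gray
        10 black
      12 black
    11 black
    3 gray
      4 gray
        9 gray
          9→11: 11 black — skip
          9→8: 8 is gray → back edge
Back edge found, so a cycle exists: 8 → 6 → 3 → 4 → 9 → 8.

Yes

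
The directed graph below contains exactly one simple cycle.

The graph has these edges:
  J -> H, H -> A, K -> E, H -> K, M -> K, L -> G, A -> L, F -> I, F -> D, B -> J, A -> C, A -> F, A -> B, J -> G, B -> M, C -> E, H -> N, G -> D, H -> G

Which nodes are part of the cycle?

A, B, H, J

DFS with gray/black marking from H:
H gray
  N gray
  N black
  G gray
    D gray
    D black
  G black
  A gray
    C gray
      E gray
      E black
    C black
    B gray
      M gray
        K gray
          K→E: E black — skip
        K black
      M black
      J gray
        J→H: H is gray → back edge
Back edge closes the cycle H → A → B → J → H; its vertices are {A, B, H, J}.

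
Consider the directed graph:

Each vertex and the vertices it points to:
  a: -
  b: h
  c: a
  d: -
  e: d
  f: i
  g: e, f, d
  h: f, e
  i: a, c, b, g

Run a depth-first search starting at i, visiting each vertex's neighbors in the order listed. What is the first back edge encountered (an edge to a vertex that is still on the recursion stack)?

f->i

DFS from i (visiting each vertex's neighbors in the order listed); mark gray on enter, black on exit:
i gray
  a gray
  a black
  c gray
    c→a: a black — skip
  c black
  b gray
    h gray
      f gray
        f→i: i is gray → back edge
First back edge: f → i.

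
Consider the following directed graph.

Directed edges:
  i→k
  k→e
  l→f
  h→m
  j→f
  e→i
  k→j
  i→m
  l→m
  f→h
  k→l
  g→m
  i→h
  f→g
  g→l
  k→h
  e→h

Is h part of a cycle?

h lies on a cycle iff there is a path from h back to itself.
Exploring from h, it never reaches itself; equivalently, its strongly connected component is a singleton.

No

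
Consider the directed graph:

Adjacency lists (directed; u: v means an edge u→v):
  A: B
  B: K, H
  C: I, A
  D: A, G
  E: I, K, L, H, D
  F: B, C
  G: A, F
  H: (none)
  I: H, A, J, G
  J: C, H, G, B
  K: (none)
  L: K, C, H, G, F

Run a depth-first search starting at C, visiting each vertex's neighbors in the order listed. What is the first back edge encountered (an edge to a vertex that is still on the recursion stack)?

J→C

DFS from C (visiting each vertex's neighbors in the order listed); mark gray on enter, black on exit:
C gray
  I gray
    H gray
    H black
    A gray
      B gray
        K gray
        K black
        B→H: H black — skip
      B black
    A black
    J gray
      J→C: C is gray → back edge
First back edge: J → C.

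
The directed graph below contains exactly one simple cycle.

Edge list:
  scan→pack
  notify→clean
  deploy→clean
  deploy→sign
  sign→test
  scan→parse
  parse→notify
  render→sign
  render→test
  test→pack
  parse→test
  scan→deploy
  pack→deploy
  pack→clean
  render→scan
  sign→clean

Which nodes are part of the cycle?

pack, sign, test, deploy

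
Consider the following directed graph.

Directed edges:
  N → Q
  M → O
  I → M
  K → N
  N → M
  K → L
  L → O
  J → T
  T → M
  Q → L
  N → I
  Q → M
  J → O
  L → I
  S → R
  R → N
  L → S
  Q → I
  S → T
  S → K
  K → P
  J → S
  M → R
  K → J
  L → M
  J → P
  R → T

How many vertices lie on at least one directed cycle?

A vertex is on a directed cycle iff it belongs to a strongly connected component of size ≥ 2 (or has a self-loop).
The vertices on cycles are {I, J, K, L, M, N, Q, R, S, T} — 10 in total.

10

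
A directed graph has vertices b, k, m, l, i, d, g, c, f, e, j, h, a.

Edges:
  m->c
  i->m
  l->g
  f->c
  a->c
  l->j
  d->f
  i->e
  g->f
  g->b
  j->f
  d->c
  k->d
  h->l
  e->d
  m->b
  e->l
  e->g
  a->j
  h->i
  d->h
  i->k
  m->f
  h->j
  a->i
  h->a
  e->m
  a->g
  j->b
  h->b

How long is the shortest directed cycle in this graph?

For each vertex v, BFS finds the shortest path from v back to v.
The shortest such closed walk is h → i → k → d → h, length 4.

4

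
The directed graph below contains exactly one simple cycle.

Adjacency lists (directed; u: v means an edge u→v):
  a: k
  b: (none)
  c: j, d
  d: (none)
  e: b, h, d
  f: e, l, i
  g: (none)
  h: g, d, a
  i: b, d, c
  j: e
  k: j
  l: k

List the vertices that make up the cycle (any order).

DFS with gray/black marking from e:
e gray
  b gray
  b black
  h gray
    g gray
    g black
    d gray
    d black
    a gray
      k gray
        j gray
          j→e: e is gray → back edge
Back edge closes the cycle e → h → a → k → j → e; its vertices are {a, e, h, j, k}.

a, e, h, j, k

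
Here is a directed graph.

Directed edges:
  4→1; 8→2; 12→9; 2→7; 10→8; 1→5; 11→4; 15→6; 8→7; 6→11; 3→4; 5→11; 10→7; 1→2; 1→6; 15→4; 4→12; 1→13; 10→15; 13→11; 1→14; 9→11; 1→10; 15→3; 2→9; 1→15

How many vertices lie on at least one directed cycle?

13

A vertex is on a directed cycle iff it belongs to a strongly connected component of size ≥ 2 (or has a self-loop).
The vertices on cycles are {1, 2, 3, 4, 5, 6, 8, 9, 10, 11, 12, 13, 15} — 13 in total.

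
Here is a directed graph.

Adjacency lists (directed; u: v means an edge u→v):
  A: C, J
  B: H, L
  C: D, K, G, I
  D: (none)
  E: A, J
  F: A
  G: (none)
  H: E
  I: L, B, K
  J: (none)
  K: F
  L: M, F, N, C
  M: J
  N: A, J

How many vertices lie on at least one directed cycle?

10

A vertex is on a directed cycle iff it belongs to a strongly connected component of size ≥ 2 (or has a self-loop).
The vertices on cycles are {A, B, C, E, F, H, I, K, L, N} — 10 in total.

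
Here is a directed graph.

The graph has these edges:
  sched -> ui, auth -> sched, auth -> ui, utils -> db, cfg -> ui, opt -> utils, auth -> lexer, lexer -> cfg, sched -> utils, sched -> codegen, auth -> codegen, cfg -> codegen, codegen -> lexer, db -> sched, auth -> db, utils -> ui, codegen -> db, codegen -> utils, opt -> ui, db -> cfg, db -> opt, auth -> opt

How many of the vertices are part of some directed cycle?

7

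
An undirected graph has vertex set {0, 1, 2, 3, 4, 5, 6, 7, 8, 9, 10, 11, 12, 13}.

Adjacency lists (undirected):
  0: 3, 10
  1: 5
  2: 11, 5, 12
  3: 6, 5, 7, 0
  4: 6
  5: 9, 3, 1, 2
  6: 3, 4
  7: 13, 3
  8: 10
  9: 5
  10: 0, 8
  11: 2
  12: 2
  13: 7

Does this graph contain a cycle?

No

DFS, tracking each vertex's parent; an edge to a visited non-parent vertex closes a cycle.
Start from 12:
visit 12 (parent –)
  visit 2 (parent 12)
    visit 11 (parent 2)
      11–2: parent, skip
    visit 5 (parent 2)
      visit 9 (parent 5)
        9–5: parent, skip
      visit 3 (parent 5)
        visit 6 (parent 3)
          6–3: parent, skip
          visit 4 (parent 6)
            4–6: parent, skip
        3–5: parent, skip
        visit 7 (parent 3)
          visit 13 (parent 7)
            13–7: parent, skip
          7–3: parent, skip
        visit 0 (parent 3)
          0–3: parent, skip
          visit 10 (parent 0)
            10–0: parent, skip
            visit 8 (parent 10)
              8–10: parent, skip
      visit 1 (parent 5)
        1–5: parent, skip
      5–2: parent, skip
    2–12: parent, skip
No non-parent visited neighbor found — the graph is a forest.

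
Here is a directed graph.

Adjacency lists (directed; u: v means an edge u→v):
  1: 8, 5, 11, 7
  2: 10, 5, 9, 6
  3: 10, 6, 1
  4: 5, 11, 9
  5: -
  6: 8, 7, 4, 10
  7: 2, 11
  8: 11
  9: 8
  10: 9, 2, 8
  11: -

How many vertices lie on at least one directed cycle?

4

A vertex is on a directed cycle iff it belongs to a strongly connected component of size ≥ 2 (or has a self-loop).
The vertices on cycles are {2, 6, 7, 10} — 4 in total.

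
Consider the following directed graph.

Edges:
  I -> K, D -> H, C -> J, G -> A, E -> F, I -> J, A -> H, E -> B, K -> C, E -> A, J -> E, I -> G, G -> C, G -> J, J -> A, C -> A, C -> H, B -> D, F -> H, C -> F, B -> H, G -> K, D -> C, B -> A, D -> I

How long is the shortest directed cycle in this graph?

5

For each vertex v, BFS finds the shortest path from v back to v.
The shortest such closed walk is D → I → J → E → B → D, length 5.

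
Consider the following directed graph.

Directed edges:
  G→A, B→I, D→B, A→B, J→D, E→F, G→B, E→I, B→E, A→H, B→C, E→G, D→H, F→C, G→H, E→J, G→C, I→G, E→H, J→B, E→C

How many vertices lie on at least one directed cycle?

7

A vertex is on a directed cycle iff it belongs to a strongly connected component of size ≥ 2 (or has a self-loop).
The vertices on cycles are {A, B, D, E, G, I, J} — 7 in total.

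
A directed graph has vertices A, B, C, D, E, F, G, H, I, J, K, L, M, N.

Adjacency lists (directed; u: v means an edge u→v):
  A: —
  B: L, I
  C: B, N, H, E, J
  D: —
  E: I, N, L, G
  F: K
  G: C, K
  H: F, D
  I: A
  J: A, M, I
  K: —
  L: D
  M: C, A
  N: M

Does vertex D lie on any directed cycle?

No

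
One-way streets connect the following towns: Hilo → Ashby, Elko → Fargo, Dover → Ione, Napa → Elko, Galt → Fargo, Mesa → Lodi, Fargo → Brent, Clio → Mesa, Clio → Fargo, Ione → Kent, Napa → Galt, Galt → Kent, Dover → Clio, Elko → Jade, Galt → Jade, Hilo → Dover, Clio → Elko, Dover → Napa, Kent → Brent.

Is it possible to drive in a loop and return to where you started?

DFS with white/gray/black marking, starting from Elko:
Elko gray
  Fargo gray
    Brent gray
    Brent black
  Fargo black
  Jade gray
  Jade black
Elko black
Lodi gray
Lodi black
Ashby gray
Ashby black
Mesa gray
  Mesa→Lodi: Lodi black — skip
Mesa black
Hilo gray
  Dover gray
    Clio gray
      Clio→Fargo: Fargo black — skip
      Clio→Mesa: Mesa black — skip
      Clio→Elko: Elko black — skip
    Clio black
    Ione gray
      Kent gray
        Kent→Brent: Brent black — skip
      Kent black
    Ione black
    Napa gray
      Galt gray
        Galt→Fargo: Fargo black — skip
        Galt→Jade: Jade black — skip
        Galt→Kent: Kent black — skip
      Galt black
      Napa→Elko: Elko black — skip
    Napa black
  Dover black
  Hilo→Ashby: Ashby black — skip
Hilo black
Every edge goes to a white or black vertex — no back edge, so the graph is acyclic.

No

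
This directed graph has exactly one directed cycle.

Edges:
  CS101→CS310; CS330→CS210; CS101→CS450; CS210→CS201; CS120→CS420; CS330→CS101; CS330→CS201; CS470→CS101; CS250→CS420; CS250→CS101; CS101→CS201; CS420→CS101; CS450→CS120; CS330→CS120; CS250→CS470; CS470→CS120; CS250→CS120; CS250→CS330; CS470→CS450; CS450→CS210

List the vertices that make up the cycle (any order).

DFS with gray/black marking from CS450:
CS450 gray
  CS210 gray
    CS201 gray
    CS201 black
  CS210 black
  CS120 gray
    CS420 gray
      CS101 gray
        CS310 gray
        CS310 black
        CS101→CS450: CS450 is gray → back edge
Back edge closes the cycle CS450 → CS120 → CS420 → CS101 → CS450; its vertices are {CS101, CS120, CS420, CS450}.

CS101, CS120, CS420, CS450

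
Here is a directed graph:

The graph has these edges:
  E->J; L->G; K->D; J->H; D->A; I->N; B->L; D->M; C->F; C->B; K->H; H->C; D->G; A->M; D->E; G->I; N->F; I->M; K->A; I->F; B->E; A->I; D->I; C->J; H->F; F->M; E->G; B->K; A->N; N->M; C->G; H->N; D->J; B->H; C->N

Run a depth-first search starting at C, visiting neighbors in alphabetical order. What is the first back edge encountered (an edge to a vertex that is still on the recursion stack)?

H→C

DFS from C (visiting neighbors in alphabetical order); mark gray on enter, black on exit:
C gray
  B gray
    E gray
      G gray
        I gray
          F gray
            M gray
            M black
          F black
          I→M: M black — skip
          N gray
            N→F: F black — skip
            N→M: M black — skip
          N black
        I black
      G black
      J gray
        H gray
          H→C: C is gray → back edge
First back edge: H → C.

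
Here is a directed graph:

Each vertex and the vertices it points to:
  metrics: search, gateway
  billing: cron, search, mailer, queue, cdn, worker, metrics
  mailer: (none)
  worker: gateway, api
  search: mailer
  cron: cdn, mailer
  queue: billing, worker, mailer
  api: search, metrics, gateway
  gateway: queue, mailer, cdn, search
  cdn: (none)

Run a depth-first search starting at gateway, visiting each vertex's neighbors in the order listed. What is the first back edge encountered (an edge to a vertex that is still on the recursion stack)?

DFS from gateway (visiting each vertex's neighbors in the order listed); mark gray on enter, black on exit:
gateway gray
  queue gray
    billing gray
      cron gray
        cdn gray
        cdn black
        mailer gray
        mailer black
      cron black
      search gray
        search→mailer: mailer black — skip
      search black
      billing→mailer: mailer black — skip
      billing→queue: queue is gray → back edge
First back edge: billing → queue.

billing->queue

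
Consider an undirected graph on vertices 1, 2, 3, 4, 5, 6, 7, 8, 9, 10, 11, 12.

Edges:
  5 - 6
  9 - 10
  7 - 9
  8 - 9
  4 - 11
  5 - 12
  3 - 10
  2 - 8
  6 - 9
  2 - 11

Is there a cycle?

DFS, tracking each vertex's parent; an edge to a visited non-parent vertex closes a cycle.
Start from 2:
visit 2 (parent –)
  visit 8 (parent 2)
    visit 9 (parent 8)
      9–8: parent, skip
      visit 10 (parent 9)
        visit 3 (parent 10)
          3–10: parent, skip
        10–9: parent, skip
      visit 6 (parent 9)
        6–9: parent, skip
        visit 5 (parent 6)
          visit 12 (parent 5)
            12–5: parent, skip
          5–6: parent, skip
      visit 7 (parent 9)
        7–9: parent, skip
    8–2: parent, skip
  visit 11 (parent 2)
    11–2: parent, skip
    visit 4 (parent 11)
      4–11: parent, skip
visit 1 (parent –)
No non-parent visited neighbor found — the graph is a forest.

No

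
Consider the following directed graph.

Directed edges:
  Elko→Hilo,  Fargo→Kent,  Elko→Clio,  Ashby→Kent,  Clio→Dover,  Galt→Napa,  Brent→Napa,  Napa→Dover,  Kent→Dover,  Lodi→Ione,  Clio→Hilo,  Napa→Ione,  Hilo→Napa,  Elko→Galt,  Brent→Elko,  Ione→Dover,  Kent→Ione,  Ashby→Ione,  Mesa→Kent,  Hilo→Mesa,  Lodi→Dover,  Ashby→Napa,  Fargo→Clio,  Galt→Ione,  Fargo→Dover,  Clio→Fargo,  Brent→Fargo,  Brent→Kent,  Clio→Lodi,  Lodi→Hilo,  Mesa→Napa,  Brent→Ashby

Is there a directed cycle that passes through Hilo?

No

Hilo lies on a cycle iff there is a path from Hilo back to itself.
Exploring from Hilo, it never reaches itself; equivalently, its strongly connected component is a singleton.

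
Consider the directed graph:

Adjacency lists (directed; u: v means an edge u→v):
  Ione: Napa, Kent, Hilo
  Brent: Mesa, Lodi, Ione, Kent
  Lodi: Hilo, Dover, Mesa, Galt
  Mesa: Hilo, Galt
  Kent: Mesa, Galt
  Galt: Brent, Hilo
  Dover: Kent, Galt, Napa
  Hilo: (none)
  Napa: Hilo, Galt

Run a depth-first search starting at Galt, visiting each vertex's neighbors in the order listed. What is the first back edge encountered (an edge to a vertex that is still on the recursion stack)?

DFS from Galt (visiting each vertex's neighbors in the order listed); mark gray on enter, black on exit:
Galt gray
  Brent gray
    Mesa gray
      Hilo gray
      Hilo black
      Mesa→Galt: Galt is gray → back edge
First back edge: Mesa → Galt.

Mesa→Galt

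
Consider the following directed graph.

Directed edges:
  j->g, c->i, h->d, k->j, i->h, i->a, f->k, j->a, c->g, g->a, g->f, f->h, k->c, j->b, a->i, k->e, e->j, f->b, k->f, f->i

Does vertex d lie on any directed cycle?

d lies on a cycle iff there is a path from d back to itself.
Exploring from d, it never reaches itself; equivalently, its strongly connected component is a singleton.

No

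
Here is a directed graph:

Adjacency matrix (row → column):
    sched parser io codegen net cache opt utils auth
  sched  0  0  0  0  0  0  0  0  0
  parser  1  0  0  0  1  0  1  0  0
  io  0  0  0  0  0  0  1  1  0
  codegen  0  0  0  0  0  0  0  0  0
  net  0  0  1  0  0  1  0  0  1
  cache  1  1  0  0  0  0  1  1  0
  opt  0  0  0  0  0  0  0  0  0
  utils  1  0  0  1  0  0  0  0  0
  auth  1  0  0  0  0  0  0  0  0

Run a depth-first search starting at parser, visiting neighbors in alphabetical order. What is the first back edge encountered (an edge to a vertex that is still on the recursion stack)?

DFS from parser (visiting neighbors in alphabetical order); mark gray on enter, black on exit:
parser gray
  net gray
    auth gray
      sched gray
      sched black
    auth black
    cache gray
      opt gray
      opt black
      cache→parser: parser is gray → back edge
First back edge: cache → parser.

cache->parser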